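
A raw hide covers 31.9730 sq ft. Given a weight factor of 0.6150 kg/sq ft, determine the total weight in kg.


Formula: Weight = area * weight_per_sqft
Substituting: Weight = 31.9730 * 0.6150
Result: 19.6634 kg


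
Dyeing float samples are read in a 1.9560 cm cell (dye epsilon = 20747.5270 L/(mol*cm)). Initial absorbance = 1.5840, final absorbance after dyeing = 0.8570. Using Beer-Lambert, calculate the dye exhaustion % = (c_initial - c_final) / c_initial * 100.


c_initial = A_i / (epsilon * l) = 1.5840 / (20747.5270 * 1.9560) = 3.9032e-05 mol/L
c_final = A_f / (epsilon * l) = 0.8570 / (20747.5270 * 1.9560) = 2.1118e-05 mol/L
Exhaustion = (c_initial - c_final) / c_initial * 100 = (3.9032e-05 - 2.1118e-05) / 3.9032e-05 * 100 = 45.8965 %


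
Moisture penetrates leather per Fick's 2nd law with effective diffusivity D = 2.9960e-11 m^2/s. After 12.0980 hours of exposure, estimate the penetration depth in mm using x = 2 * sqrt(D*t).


t = 12.0980 hr * 3600 = 43552.8000 s
D * t = 2.9960e-11 * 43552.8000 = 1.3048e-06
x = 2 * sqrt(D*t) = 2 * sqrt(1.3048e-06) = 0.00228459 m = 2.2846 mm


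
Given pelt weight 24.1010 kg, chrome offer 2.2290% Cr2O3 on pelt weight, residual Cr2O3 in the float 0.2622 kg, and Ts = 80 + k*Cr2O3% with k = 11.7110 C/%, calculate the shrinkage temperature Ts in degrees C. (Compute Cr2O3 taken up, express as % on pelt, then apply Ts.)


Offered = pelt * offer_pct / 100 = 24.1010 * 2.2290 / 100 = 0.5372 kg
Uptake = offered - residual = 0.5372 - 0.2622 = 0.2750 kg
Cr2O3% on pelt = uptake / pelt * 100 = 0.2750 / 24.1010 * 100 = 1.1411 %
Ts = 80 + k * Cr2O3% = 80 + 11.7110 * 1.1411 = 93.3632 C


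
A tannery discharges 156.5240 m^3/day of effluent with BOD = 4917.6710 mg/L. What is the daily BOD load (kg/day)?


Formula: BOD_load = volume * conc / 1000
Substituting: BOD_load = 156.5240 * 4917.6710 / 1000
Result: 769.7335 kg/day


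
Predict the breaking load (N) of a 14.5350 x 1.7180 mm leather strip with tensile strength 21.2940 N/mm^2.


Formula: F = TS * w * t
Substituting: F = 21.2940 * 14.5350 * 1.7180
Result: 531.7352 N


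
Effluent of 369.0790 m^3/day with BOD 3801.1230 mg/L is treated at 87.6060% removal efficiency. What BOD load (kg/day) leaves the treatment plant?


Load_in = volume * conc / 1000 = 369.0790 * 3801.1230 / 1000 = 1402.9147 kg/day
Removed = Load_in * eff / 100 = 1402.9147 * 87.6060 / 100 = 1229.0374 kg/day
Load_out = Load_in - Removed = 1402.9147 - 1229.0374 = 173.8772 kg/day


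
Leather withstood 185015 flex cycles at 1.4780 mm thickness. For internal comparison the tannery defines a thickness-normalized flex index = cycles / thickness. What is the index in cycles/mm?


Formula: Index = cycles / thickness
Substituting: Index = 185015 / 1.4780
Result: 125179.2963 cycles/mm


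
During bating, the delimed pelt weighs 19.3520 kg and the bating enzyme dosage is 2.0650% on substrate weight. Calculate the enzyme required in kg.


Formula: Enzyme = substrate * pct / 100
Substituting: Enzyme = 19.3520 * 2.0650 / 100
Result: 0.3996 kg


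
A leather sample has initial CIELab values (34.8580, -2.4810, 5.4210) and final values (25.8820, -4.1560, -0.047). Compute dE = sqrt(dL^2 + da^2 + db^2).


dL = -8.9760, da = -1.6750, db = -5.4680
dE = sqrt((-8.9760)^2 + (-1.6750)^2 + (-5.4680)^2) = 10.6430


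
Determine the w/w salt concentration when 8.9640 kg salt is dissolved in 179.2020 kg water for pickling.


Formula: Conc = salt / (water + salt) * 100
Substituting: Conc = 8.9640 / (179.2020 + 8.9640) * 100
Result: 4.7639 %


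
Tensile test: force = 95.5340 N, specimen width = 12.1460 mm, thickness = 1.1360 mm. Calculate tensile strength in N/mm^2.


Formula: TS = force / (width * thickness)
Substituting: TS = 95.5340 / (12.1460 * 1.1360)
Result: 6.9238 N/mm^2


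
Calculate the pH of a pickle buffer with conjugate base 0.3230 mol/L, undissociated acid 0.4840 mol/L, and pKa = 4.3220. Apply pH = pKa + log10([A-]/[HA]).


ratio = [A-] / [HA] = 0.3230 / 0.4840 = 0.6674
log10(ratio) = -0.1756
pH = pKa + log10(ratio) = 4.3220 - 0.1756 = 4.1464


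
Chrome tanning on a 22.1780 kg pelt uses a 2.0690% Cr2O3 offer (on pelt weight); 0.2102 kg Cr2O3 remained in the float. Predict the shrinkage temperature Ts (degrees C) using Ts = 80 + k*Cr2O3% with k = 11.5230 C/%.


Offered = pelt * offer_pct / 100 = 22.1780 * 2.0690 / 100 = 0.4589 kg
Uptake = offered - residual = 0.4589 - 0.2102 = 0.2487 kg
Cr2O3% on pelt = uptake / pelt * 100 = 0.2487 / 22.1780 * 100 = 1.1212 %
Ts = 80 + k * Cr2O3% = 80 + 11.5230 * 1.1212 = 92.9197 C


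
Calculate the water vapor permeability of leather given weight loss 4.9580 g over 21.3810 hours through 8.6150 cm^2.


Formula: WVP = loss / (area * time)
Substituting: WVP = 4.9580 / (8.6150 * 21.3810)
Result: 0.0269168 g/(cm^2*hr)


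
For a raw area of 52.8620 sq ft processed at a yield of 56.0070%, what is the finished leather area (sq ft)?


Formula: finished = raw * yield / 100
Substituting: finished = 52.8620 * 56.0070 / 100
Result: 29.6064 sq ft


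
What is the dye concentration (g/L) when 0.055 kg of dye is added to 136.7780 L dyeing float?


Formula: Conc = dye_mass(kg) / volume(L) * 1000
Substituting: Conc = 0.055 / 136.7780 * 1000
Result: 0.4021 g/L


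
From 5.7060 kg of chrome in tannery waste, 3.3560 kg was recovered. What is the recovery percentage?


Formula: Recovery = recovered / input * 100
Substituting: Recovery = 3.3560 / 5.7060 * 100
Result: 58.8153 %


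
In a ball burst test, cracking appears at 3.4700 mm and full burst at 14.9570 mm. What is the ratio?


Formula: Ratio = crack / burst
Substituting: Ratio = 3.4700 / 14.9570
Result: 0.2320


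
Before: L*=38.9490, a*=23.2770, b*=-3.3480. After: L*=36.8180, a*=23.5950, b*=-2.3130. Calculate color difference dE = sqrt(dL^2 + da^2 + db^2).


dL = -2.1310, da = 0.3180, db = 1.0350
dE = sqrt((-2.1310)^2 + 0.3180^2 + 1.0350^2) = 2.3903


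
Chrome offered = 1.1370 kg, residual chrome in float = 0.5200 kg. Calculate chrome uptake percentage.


Formula: Uptake = (offered - residual) / offered * 100
Substituting: Uptake = (1.1370 - 0.5200) / 1.1370 * 100
Result: 54.2656 %


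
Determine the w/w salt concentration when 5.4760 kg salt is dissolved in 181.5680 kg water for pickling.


Formula: Conc = salt / (water + salt) * 100
Substituting: Conc = 5.4760 / (181.5680 + 5.4760) * 100
Result: 2.9277 %


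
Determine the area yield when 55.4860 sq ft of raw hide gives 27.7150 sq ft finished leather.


Formula: Yield = finished / raw * 100
Substituting: Yield = 27.7150 / 55.4860 * 100
Result: 49.9495 %


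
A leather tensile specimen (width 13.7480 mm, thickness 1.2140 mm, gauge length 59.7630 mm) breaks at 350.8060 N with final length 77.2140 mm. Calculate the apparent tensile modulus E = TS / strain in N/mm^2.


TS = F / (w * t) = 350.8060 / (13.7480 * 1.2140) = 21.0188 N/mm^2
strain = (Lf - L0) / L0 = (77.2140 - 59.7630) / 59.7630 = 0.2920
E = TS / strain = 21.0188 / 0.2920 = 71.9815 N/mm^2


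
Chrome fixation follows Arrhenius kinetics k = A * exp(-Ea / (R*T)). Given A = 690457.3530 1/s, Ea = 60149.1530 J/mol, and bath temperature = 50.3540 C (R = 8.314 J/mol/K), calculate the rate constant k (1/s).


T_K = T_C + 273.15 = 50.3540 + 273.15 = 323.5040 K
exponent = -Ea / (R * T_K) = -60149.1530 / (8.314 * 323.5040) = -22.3635
k = A * exp(exponent) = 690457.3530 * exp(-22.3635) = 1.3390e-04 1/s


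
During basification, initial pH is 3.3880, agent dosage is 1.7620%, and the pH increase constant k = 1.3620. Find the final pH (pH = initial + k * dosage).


Formula: pH_final = pH_initial + k * base_pct
Substituting: pH_final = 3.3880 + 1.3620 * 1.7620
Result: 5.7878


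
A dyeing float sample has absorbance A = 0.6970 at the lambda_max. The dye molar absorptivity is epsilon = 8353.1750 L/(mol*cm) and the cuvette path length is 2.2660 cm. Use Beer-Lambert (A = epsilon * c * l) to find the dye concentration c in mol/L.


Formula: c = A / (epsilon * l)
Substituting: c = 0.6970 / (8353.1750 * 2.2660)
Result: 3.6823e-05 mol/L


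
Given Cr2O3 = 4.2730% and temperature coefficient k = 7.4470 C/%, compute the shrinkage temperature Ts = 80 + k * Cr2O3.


Formula: Ts = 80 + k * Cr2O3
Substituting: Ts = 80 + 7.4470 * 4.2730
Result: 111.8210 C


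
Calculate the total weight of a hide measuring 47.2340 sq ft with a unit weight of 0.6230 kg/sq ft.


Formula: Weight = area * weight_per_sqft
Substituting: Weight = 47.2340 * 0.6230
Result: 29.4268 kg


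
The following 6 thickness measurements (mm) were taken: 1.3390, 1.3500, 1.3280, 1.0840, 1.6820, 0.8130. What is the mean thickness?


Formula: Average = sum / n
Substituting: Average = 7.5960 / 6
Result: 1.2660 mm


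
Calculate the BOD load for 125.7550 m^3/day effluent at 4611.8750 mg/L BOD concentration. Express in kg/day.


Formula: BOD_load = volume * conc / 1000
Substituting: BOD_load = 125.7550 * 4611.8750 / 1000
Result: 579.9663 kg/day


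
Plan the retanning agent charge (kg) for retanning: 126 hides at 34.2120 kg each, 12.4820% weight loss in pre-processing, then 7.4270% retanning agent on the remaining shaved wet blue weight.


Total_raw = N * avg_wt = 126 * 34.2120 = 4310.7120 kg
Substrate = Total_raw * (1 - loss/100) = 4310.7120 * (1 - 12.4820/100) = 3772.6489 kg
Retan = Substrate * pct / 100 = 3772.6489 * 7.4270 / 100 = 280.1946 kg


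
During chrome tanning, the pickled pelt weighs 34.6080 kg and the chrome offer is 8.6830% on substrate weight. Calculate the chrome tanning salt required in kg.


Formula: Chrome = substrate * pct / 100
Substituting: Chrome = 34.6080 * 8.6830 / 100
Result: 3.0050 kg


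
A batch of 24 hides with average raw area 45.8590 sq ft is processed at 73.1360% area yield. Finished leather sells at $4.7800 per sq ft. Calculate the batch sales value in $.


Raw_total = N * avg_area = 24 * 45.8590 = 1100.6160 sq ft
Finished = Raw_total * yield / 100 = 1100.6160 * 73.1360 / 100 = 804.9465 sq ft
Value = Finished * price = 804.9465 * 4.7800 = 3847.6444 $


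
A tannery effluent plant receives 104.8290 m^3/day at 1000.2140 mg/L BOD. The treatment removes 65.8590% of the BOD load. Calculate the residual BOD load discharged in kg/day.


Load_in = volume * conc / 1000 = 104.8290 * 1000.2140 / 1000 = 104.8514 kg/day
Removed = Load_in * eff / 100 = 104.8514 * 65.8590 / 100 = 69.0541 kg/day
Load_out = Load_in - Removed = 104.8514 - 69.0541 = 35.7973 kg/day


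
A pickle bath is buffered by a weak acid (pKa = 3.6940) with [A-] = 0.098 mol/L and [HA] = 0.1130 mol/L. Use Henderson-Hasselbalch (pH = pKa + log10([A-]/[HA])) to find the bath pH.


ratio = [A-] / [HA] = 0.098 / 0.1130 = 0.8673
log10(ratio) = -0.0618524
pH = pKa + log10(ratio) = 3.6940 - 0.0618524 = 3.6321


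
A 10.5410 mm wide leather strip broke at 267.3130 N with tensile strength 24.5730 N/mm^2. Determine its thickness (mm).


Formula: t = F / (TS * w)
Substituting: t = 267.3130 / (24.5730 * 10.5410)
Result: 1.0320 mm


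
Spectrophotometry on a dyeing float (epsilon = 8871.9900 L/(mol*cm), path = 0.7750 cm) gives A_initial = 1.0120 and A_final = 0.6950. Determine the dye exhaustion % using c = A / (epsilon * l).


c_initial = A_i / (epsilon * l) = 1.0120 / (8871.9900 * 0.7750) = 1.4718e-04 mol/L
c_final = A_f / (epsilon * l) = 0.6950 / (8871.9900 * 0.7750) = 1.0108e-04 mol/L
Exhaustion = (c_initial - c_final) / c_initial * 100 = (1.4718e-04 - 1.0108e-04) / 1.4718e-04 * 100 = 31.3241 %


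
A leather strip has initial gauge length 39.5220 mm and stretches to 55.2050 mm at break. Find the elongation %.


Formula: Elongation = (Lf - L0) / L0 * 100
Substituting: Elongation = (55.2050 - 39.5220) / 39.5220 * 100
Result: 39.6817 %


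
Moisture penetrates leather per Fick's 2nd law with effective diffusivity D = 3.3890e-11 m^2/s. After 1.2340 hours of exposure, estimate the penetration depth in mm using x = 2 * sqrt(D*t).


t = 1.2340 hr * 3600 = 4442.4000 s
D * t = 3.3890e-11 * 4442.4000 = 1.5055e-07
x = 2 * sqrt(D*t) = 2 * sqrt(1.5055e-07) = 7.7602e-04 m = 0.7760 mm


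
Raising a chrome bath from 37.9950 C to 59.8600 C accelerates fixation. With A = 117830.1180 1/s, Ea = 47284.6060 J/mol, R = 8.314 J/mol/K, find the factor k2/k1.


T1 = 37.9950 + 273.15 = 311.1450 K; T2 = 59.8600 + 273.15 = 333.0100 K
k1 = A * exp(-Ea/(R*T1)) = 117830.1180 * exp(-47284.6060/(8.314*311.1450)) = 0.00135796 1/s
k2 = A * exp(-Ea/(R*T2)) = 117830.1180 * exp(-47284.6060/(8.314*333.0100)) = 0.00450932 1/s
k2/k1 = 0.00450932 / 0.00135796 = 3.3206


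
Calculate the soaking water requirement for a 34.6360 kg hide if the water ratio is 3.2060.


Formula: Water = hide_weight * ratio
Substituting: Water = 34.6360 * 3.2060
Result: 111.0430 kg


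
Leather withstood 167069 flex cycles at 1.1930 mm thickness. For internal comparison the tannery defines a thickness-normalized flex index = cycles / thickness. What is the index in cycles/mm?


Formula: Index = cycles / thickness
Substituting: Index = 167069 / 1.1930
Result: 140041.0729 cycles/mm


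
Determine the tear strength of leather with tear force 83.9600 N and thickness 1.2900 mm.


Formula: Tear strength = force / thickness
Substituting: Tear strength = 83.9600 / 1.2900
Result: 65.0853 N/mm


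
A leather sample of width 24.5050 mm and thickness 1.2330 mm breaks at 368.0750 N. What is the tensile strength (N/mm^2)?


Formula: TS = force / (width * thickness)
Substituting: TS = 368.0750 / (24.5050 * 1.2330)
Result: 12.1820 N/mm^2


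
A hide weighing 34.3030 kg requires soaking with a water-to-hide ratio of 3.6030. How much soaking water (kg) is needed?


Formula: Water = hide_weight * ratio
Substituting: Water = 34.3030 * 3.6030
Result: 123.5937 kg


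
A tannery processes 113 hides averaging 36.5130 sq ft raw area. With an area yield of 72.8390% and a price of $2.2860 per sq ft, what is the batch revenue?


Raw_total = N * avg_area = 113 * 36.5130 = 4125.9690 sq ft
Finished = Raw_total * yield / 100 = 4125.9690 * 72.8390 / 100 = 3005.3146 sq ft
Value = Finished * price = 3005.3146 * 2.2860 = 6870.1491 $


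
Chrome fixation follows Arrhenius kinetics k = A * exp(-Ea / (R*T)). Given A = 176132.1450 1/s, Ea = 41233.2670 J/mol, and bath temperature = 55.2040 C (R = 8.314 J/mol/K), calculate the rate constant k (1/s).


T_K = T_C + 273.15 = 55.2040 + 273.15 = 328.3540 K
exponent = -Ea / (R * T_K) = -41233.2670 / (8.314 * 328.3540) = -15.1041
k = A * exp(exponent) = 176132.1450 * exp(-15.1041) = 0.0485515 1/s


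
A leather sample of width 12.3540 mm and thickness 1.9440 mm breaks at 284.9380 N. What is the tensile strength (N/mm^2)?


Formula: TS = force / (width * thickness)
Substituting: TS = 284.9380 / (12.3540 * 1.9440)
Result: 11.8644 N/mm^2


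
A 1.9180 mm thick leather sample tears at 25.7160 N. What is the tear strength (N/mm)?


Formula: Tear strength = force / thickness
Substituting: Tear strength = 25.7160 / 1.9180
Result: 13.4077 N/mm


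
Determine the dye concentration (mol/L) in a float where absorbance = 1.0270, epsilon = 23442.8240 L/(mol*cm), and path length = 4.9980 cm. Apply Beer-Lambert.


Formula: c = A / (epsilon * l)
Substituting: c = 1.0270 / (23442.8240 * 4.9980)
Result: 8.7652e-06 mol/L


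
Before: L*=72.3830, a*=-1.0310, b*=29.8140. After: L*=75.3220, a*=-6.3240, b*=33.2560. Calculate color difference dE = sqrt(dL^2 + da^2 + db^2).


dL = 2.9390, da = -5.2930, db = 3.4420
dE = sqrt(2.9390^2 + (-5.2930)^2 + 3.4420^2) = 6.9643


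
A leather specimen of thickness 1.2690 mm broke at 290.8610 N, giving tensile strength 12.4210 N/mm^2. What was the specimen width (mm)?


Formula: w = F / (TS * t)
Substituting: w = 290.8610 / (12.4210 * 1.2690)
Result: 18.4530 mm


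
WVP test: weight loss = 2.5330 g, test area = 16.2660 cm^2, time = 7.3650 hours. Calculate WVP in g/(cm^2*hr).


Formula: WVP = loss / (area * time)
Substituting: WVP = 2.5330 / (16.2660 * 7.3650)
Result: 0.0211437 g/(cm^2*hr)


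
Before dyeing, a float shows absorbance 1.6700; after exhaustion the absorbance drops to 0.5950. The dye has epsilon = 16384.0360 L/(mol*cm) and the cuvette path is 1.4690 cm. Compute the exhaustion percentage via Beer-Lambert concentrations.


c_initial = A_i / (epsilon * l) = 1.6700 / (16384.0360 * 1.4690) = 6.9386e-05 mol/L
c_final = A_f / (epsilon * l) = 0.5950 / (16384.0360 * 1.4690) = 2.4721e-05 mol/L
Exhaustion = (c_initial - c_final) / c_initial * 100 = (6.9386e-05 - 2.4721e-05) / 6.9386e-05 * 100 = 64.3713 %


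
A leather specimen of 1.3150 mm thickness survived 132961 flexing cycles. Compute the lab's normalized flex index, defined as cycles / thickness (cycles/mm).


Formula: Index = cycles / thickness
Substituting: Index = 132961 / 1.3150
Result: 101111.0266 cycles/mm


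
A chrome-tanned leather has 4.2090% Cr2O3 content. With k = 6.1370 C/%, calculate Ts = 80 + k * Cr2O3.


Formula: Ts = 80 + k * Cr2O3
Substituting: Ts = 80 + 6.1370 * 4.2090
Result: 105.8306 C


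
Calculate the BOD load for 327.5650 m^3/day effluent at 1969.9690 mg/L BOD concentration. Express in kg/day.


Formula: BOD_load = volume * conc / 1000
Substituting: BOD_load = 327.5650 * 1969.9690 / 1000
Result: 645.2929 kg/day


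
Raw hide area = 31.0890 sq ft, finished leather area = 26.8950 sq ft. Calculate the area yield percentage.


Formula: Yield = finished / raw * 100
Substituting: Yield = 26.8950 / 31.0890 * 100
Result: 86.5097 %


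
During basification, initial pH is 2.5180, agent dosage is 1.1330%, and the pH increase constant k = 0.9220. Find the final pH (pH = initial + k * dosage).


Formula: pH_final = pH_initial + k * base_pct
Substituting: pH_final = 2.5180 + 0.9220 * 1.1330
Result: 3.5626


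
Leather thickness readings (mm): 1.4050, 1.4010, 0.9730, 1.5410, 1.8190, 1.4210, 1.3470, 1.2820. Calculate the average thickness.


Formula: Average = sum / n
Substituting: Average = 11.1890 / 8
Result: 1.3986 mm


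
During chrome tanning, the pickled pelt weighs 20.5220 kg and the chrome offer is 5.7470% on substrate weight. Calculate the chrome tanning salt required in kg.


Formula: Chrome = substrate * pct / 100
Substituting: Chrome = 20.5220 * 5.7470 / 100
Result: 1.1794 kg


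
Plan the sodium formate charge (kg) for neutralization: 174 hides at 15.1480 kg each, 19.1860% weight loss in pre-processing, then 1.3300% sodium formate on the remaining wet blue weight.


Total_raw = N * avg_wt = 174 * 15.1480 = 2635.7520 kg
Substrate = Total_raw * (1 - loss/100) = 2635.7520 * (1 - 19.1860/100) = 2130.0566 kg
Neutralizer = Substrate * pct / 100 = 2130.0566 * 1.3300 / 100 = 28.3298 kg


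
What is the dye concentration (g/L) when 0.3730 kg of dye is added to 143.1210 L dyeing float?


Formula: Conc = dye_mass(kg) / volume(L) * 1000
Substituting: Conc = 0.3730 / 143.1210 * 1000
Result: 2.6062 g/L


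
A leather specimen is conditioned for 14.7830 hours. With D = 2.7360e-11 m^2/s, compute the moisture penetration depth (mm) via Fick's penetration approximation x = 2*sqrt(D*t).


t = 14.7830 hr * 3600 = 53218.8000 s
D * t = 2.7360e-11 * 53218.8000 = 1.4561e-06
x = 2 * sqrt(D*t) = 2 * sqrt(1.4561e-06) = 0.00241335 m = 2.4134 mm


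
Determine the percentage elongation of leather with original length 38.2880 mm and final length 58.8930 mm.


Formula: Elongation = (Lf - L0) / L0 * 100
Substituting: Elongation = (58.8930 - 38.2880) / 38.2880 * 100
Result: 53.8158 %


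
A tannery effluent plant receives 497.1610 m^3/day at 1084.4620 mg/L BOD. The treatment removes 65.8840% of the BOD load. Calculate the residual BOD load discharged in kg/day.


Load_in = volume * conc / 1000 = 497.1610 * 1084.4620 / 1000 = 539.1522 kg/day
Removed = Load_in * eff / 100 = 539.1522 * 65.8840 / 100 = 355.2150 kg/day
Load_out = Load_in - Removed = 539.1522 - 355.2150 = 183.9372 kg/day


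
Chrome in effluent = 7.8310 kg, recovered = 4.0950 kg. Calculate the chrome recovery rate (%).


Formula: Recovery = recovered / input * 100
Substituting: Recovery = 4.0950 / 7.8310 * 100
Result: 52.2922 %


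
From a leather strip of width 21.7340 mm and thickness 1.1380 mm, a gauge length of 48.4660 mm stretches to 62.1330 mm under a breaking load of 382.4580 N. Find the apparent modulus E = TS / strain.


TS = F / (w * t) = 382.4580 / (21.7340 * 1.1380) = 15.4633 N/mm^2
strain = (Lf - L0) / L0 = (62.1330 - 48.4660) / 48.4660 = 0.2820
E = TS / strain = 15.4633 / 0.2820 = 54.8360 N/mm^2


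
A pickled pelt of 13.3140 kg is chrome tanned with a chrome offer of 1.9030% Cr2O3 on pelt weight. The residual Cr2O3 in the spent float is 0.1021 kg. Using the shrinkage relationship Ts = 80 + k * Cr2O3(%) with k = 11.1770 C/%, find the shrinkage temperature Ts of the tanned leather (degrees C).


Offered = pelt * offer_pct / 100 = 13.3140 * 1.9030 / 100 = 0.2534 kg
Uptake = offered - residual = 0.2534 - 0.1021 = 0.1513 kg
Cr2O3% on pelt = uptake / pelt * 100 = 0.1513 / 13.3140 * 100 = 1.1361 %
Ts = 80 + k * Cr2O3% = 80 + 11.1770 * 1.1361 = 92.6986 C


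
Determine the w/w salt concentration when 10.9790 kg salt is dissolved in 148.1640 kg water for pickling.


Formula: Conc = salt / (water + salt) * 100
Substituting: Conc = 10.9790 / (148.1640 + 10.9790) * 100
Result: 6.8988 %


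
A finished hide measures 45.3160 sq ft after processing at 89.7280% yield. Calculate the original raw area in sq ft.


Formula: raw = finished * 100 / yield
Substituting: raw = 45.3160 * 100 / 89.7280
Result: 50.5037 sq ft


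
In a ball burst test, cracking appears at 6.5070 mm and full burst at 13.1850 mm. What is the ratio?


Formula: Ratio = crack / burst
Substituting: Ratio = 6.5070 / 13.1850
Result: 0.4935


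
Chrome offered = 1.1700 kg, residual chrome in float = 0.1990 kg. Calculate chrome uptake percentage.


Formula: Uptake = (offered - residual) / offered * 100
Substituting: Uptake = (1.1700 - 0.1990) / 1.1700 * 100
Result: 82.9915 %


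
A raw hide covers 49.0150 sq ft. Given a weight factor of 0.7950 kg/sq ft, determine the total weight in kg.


Formula: Weight = area * weight_per_sqft
Substituting: Weight = 49.0150 * 0.7950
Result: 38.9669 kg


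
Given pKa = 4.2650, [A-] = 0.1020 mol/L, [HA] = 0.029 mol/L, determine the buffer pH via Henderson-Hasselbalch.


ratio = [A-] / [HA] = 0.1020 / 0.029 = 3.5172
log10(ratio) = 0.5462
pH = pKa + log10(ratio) = 4.2650 + 0.5462 = 4.8112


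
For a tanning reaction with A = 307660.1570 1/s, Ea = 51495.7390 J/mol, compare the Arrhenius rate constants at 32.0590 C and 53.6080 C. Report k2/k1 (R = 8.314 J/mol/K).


T1 = 32.0590 + 273.15 = 305.2090 K; T2 = 53.6080 + 273.15 = 326.7580 K
k1 = A * exp(-Ea/(R*T1)) = 307660.1570 * exp(-51495.7390/(8.314*305.2090)) = 4.7269e-04 1/s
k2 = A * exp(-Ea/(R*T2)) = 307660.1570 * exp(-51495.7390/(8.314*326.7580)) = 0.00180221 1/s
k2/k1 = 0.00180221 / 4.7269e-04 = 3.8127


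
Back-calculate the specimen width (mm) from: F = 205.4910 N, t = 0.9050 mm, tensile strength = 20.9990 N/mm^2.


Formula: w = F / (TS * t)
Substituting: w = 205.4910 / (20.9990 * 0.9050)
Result: 10.8130 mm


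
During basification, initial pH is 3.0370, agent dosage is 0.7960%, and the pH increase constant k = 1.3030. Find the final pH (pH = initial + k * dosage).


Formula: pH_final = pH_initial + k * base_pct
Substituting: pH_final = 3.0370 + 1.3030 * 0.7960
Result: 4.0742


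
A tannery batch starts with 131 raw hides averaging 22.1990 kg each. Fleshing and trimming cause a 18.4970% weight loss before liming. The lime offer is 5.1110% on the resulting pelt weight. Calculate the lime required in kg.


Total_raw = N * avg_wt = 131 * 22.1990 = 2908.0690 kg
Substrate = Total_raw * (1 - loss/100) = 2908.0690 * (1 - 18.4970/100) = 2370.1635 kg
Lime = Substrate * pct / 100 = 2370.1635 * 5.1110 / 100 = 121.1391 kg


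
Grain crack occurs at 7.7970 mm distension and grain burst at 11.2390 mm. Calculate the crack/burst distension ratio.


Formula: Ratio = crack / burst
Substituting: Ratio = 7.7970 / 11.2390
Result: 0.6937


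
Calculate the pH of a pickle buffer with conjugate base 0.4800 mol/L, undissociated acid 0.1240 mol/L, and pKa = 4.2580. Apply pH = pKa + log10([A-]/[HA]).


ratio = [A-] / [HA] = 0.4800 / 0.1240 = 3.8710
log10(ratio) = 0.5878
pH = pKa + log10(ratio) = 4.2580 + 0.5878 = 4.8458


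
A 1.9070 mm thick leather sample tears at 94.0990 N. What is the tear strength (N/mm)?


Formula: Tear strength = force / thickness
Substituting: Tear strength = 94.0990 / 1.9070
Result: 49.3440 N/mm


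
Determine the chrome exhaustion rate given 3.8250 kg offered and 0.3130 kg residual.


Formula: Uptake = (offered - residual) / offered * 100
Substituting: Uptake = (3.8250 - 0.3130) / 3.8250 * 100
Result: 91.8170 %


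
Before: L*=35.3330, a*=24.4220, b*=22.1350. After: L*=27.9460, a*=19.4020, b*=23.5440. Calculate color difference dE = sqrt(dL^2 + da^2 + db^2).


dL = -7.3870, da = -5.0200, db = 1.4090
dE = sqrt((-7.3870)^2 + (-5.0200)^2 + 1.4090^2) = 9.0418


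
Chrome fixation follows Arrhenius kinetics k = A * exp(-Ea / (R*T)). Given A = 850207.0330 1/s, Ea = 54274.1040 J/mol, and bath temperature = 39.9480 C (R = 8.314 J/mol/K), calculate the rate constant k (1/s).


T_K = T_C + 273.15 = 39.9480 + 273.15 = 313.0980 K
exponent = -Ea / (R * T_K) = -54274.1040 / (8.314 * 313.0980) = -20.8498
k = A * exp(exponent) = 850207.0330 * exp(-20.8498) = 7.4914e-04 1/s


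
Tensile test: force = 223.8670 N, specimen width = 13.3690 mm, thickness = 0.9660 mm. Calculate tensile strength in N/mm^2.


Formula: TS = force / (width * thickness)
Substituting: TS = 223.8670 / (13.3690 * 0.9660)
Result: 17.3346 N/mm^2


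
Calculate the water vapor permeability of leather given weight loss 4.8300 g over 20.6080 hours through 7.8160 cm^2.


Formula: WVP = loss / (area * time)
Substituting: WVP = 4.8300 / (7.8160 * 20.6080)
Result: 0.0299866 g/(cm^2*hr)


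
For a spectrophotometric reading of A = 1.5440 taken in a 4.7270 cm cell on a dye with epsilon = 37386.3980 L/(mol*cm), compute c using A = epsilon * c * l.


Formula: c = A / (epsilon * l)
Substituting: c = 1.5440 / (37386.3980 * 4.7270)
Result: 8.7367e-06 mol/L


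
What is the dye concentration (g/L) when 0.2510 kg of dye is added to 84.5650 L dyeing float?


Formula: Conc = dye_mass(kg) / volume(L) * 1000
Substituting: Conc = 0.2510 / 84.5650 * 1000
Result: 2.9681 g/L


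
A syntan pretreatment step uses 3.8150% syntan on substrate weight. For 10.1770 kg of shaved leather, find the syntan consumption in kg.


Formula: Syntan = substrate * pct / 100
Substituting: Syntan = 10.1770 * 3.8150 / 100
Result: 0.3883 kg


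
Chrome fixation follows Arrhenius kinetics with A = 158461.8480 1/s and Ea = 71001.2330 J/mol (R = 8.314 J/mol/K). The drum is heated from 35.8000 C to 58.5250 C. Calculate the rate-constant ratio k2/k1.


T1 = 35.8000 + 273.15 = 308.9500 K; T2 = 58.5250 + 273.15 = 331.6750 K
k1 = A * exp(-Ea/(R*T1)) = 158461.8480 * exp(-71001.2330/(8.314*308.9500)) = 1.5675e-07 1/s
k2 = A * exp(-Ea/(R*T2)) = 158461.8480 * exp(-71001.2330/(8.314*331.6750)) = 1.0416e-06 1/s
k2/k1 = 1.0416e-06 / 1.5675e-07 = 6.6453


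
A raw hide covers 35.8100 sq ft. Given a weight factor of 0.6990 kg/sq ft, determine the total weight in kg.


Formula: Weight = area * weight_per_sqft
Substituting: Weight = 35.8100 * 0.6990
Result: 25.0312 kg


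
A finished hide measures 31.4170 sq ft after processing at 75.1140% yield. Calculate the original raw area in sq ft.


Formula: raw = finished * 100 / yield
Substituting: raw = 31.4170 * 100 / 75.1140
Result: 41.8258 sq ft


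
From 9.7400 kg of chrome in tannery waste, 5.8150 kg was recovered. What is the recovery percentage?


Formula: Recovery = recovered / input * 100
Substituting: Recovery = 5.8150 / 9.7400 * 100
Result: 59.7023 %


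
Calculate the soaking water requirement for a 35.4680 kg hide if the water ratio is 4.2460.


Formula: Water = hide_weight * ratio
Substituting: Water = 35.4680 * 4.2460
Result: 150.5971 kg


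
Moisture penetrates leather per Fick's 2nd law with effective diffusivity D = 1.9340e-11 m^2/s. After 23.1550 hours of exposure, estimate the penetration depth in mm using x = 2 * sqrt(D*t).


t = 23.1550 hr * 3600 = 83358.0000 s
D * t = 1.9340e-11 * 83358.0000 = 1.6121e-06
x = 2 * sqrt(D*t) = 2 * sqrt(1.6121e-06) = 0.0025394 m = 2.5394 mm


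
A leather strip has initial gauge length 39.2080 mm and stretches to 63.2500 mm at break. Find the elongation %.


Formula: Elongation = (Lf - L0) / L0 * 100
Substituting: Elongation = (63.2500 - 39.2080) / 39.2080 * 100
Result: 61.3191 %


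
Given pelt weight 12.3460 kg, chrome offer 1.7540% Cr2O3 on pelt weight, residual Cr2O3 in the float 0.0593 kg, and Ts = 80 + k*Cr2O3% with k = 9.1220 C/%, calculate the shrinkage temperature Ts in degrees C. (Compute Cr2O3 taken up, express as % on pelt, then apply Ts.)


Offered = pelt * offer_pct / 100 = 12.3460 * 1.7540 / 100 = 0.2165 kg
Uptake = offered - residual = 0.2165 - 0.0593 = 0.1572 kg
Cr2O3% on pelt = uptake / pelt * 100 = 0.1572 / 12.3460 * 100 = 1.2737 %
Ts = 80 + k * Cr2O3% = 80 + 9.1220 * 1.2737 = 91.6185 C


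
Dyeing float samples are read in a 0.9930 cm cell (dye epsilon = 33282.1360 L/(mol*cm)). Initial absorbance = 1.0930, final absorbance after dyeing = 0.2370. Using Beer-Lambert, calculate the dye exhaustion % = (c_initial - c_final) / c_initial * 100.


c_initial = A_i / (epsilon * l) = 1.0930 / (33282.1360 * 0.9930) = 3.3072e-05 mol/L
c_final = A_f / (epsilon * l) = 0.2370 / (33282.1360 * 0.9930) = 7.1711e-06 mol/L
Exhaustion = (c_initial - c_final) / c_initial * 100 = (3.3072e-05 - 7.1711e-06) / 3.3072e-05 * 100 = 78.3166 %


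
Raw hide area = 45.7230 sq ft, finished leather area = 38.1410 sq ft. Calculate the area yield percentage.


Formula: Yield = finished / raw * 100
Substituting: Yield = 38.1410 / 45.7230 * 100
Result: 83.4175 %


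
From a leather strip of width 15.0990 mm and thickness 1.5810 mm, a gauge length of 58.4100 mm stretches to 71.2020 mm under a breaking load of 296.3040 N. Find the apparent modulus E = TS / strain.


TS = F / (w * t) = 296.3040 / (15.0990 * 1.5810) = 12.4124 N/mm^2
strain = (Lf - L0) / L0 = (71.2020 - 58.4100) / 58.4100 = 0.2190
E = TS / strain = 12.4124 / 0.2190 = 56.6769 N/mm^2


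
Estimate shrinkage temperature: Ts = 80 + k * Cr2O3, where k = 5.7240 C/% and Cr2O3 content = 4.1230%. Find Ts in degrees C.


Formula: Ts = 80 + k * Cr2O3
Substituting: Ts = 80 + 5.7240 * 4.1230
Result: 103.6001 C


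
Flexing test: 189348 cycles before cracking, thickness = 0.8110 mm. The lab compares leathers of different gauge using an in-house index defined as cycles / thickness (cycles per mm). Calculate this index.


Formula: Index = cycles / thickness
Substituting: Index = 189348 / 0.8110
Result: 233474.7226 cycles/mm


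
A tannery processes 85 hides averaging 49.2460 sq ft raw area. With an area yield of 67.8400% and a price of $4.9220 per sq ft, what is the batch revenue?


Raw_total = N * avg_area = 85 * 49.2460 = 4185.9100 sq ft
Finished = Raw_total * yield / 100 = 4185.9100 * 67.8400 / 100 = 2839.7213 sq ft
Value = Finished * price = 2839.7213 * 4.9220 = 13977.1085 $


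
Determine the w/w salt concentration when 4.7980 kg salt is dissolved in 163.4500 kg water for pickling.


Formula: Conc = salt / (water + salt) * 100
Substituting: Conc = 4.7980 / (163.4500 + 4.7980) * 100
Result: 2.8517 %


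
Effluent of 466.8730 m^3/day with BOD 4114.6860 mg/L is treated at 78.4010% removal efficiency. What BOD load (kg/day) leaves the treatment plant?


Load_in = volume * conc / 1000 = 466.8730 * 4114.6860 / 1000 = 1921.0358 kg/day
Removed = Load_in * eff / 100 = 1921.0358 * 78.4010 / 100 = 1506.1113 kg/day
Load_out = Load_in - Removed = 1921.0358 - 1506.1113 = 414.9245 kg/day


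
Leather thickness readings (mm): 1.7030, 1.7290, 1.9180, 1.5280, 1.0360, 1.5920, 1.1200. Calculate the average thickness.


Formula: Average = sum / n
Substituting: Average = 10.6260 / 7
Result: 1.5180 mm


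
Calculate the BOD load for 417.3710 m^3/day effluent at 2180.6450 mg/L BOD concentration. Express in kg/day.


Formula: BOD_load = volume * conc / 1000
Substituting: BOD_load = 417.3710 * 2180.6450 / 1000
Result: 910.1380 kg/day


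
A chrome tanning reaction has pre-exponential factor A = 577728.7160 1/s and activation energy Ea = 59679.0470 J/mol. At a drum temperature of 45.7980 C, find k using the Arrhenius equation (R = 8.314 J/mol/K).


T_K = T_C + 273.15 = 45.7980 + 273.15 = 318.9480 K
exponent = -Ea / (R * T_K) = -59679.0470 / (8.314 * 318.9480) = -22.5057
k = A * exp(exponent) = 577728.7160 * exp(-22.5057) = 9.7193e-05 1/s


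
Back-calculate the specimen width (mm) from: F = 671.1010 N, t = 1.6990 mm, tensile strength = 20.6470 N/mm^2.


Formula: w = F / (TS * t)
Substituting: w = 671.1010 / (20.6470 * 1.6990)
Result: 19.1310 mm


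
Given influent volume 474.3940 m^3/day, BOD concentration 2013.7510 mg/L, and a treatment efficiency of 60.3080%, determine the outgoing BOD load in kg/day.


Load_in = volume * conc / 1000 = 474.3940 * 2013.7510 / 1000 = 955.3114 kg/day
Removed = Load_in * eff / 100 = 955.3114 * 60.3080 / 100 = 576.1292 kg/day
Load_out = Load_in - Removed = 955.3114 - 576.1292 = 379.1822 kg/day


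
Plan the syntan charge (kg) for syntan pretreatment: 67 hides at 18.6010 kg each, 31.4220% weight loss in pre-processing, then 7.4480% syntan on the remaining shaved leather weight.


Total_raw = N * avg_wt = 67 * 18.6010 = 1246.2670 kg
Substrate = Total_raw * (1 - loss/100) = 1246.2670 * (1 - 31.4220/100) = 854.6650 kg
Syntan = Substrate * pct / 100 = 854.6650 * 7.4480 / 100 = 63.6554 kg


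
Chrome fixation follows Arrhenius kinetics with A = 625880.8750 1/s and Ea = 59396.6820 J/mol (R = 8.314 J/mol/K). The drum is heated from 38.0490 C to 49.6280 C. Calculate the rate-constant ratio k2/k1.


T1 = 38.0490 + 273.15 = 311.1990 K; T2 = 49.6280 + 273.15 = 322.7780 K
k1 = A * exp(-Ea/(R*T1)) = 625880.8750 * exp(-59396.6820/(8.314*311.1990)) = 6.7053e-05 1/s
k2 = A * exp(-Ea/(R*T2)) = 625880.8750 * exp(-59396.6820/(8.314*322.7780)) = 1.5278e-04 1/s
k2/k1 = 1.5278e-04 / 6.7053e-05 = 2.2785


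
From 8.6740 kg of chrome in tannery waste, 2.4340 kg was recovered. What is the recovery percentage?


Formula: Recovery = recovered / input * 100
Substituting: Recovery = 2.4340 / 8.6740 * 100
Result: 28.0609 %


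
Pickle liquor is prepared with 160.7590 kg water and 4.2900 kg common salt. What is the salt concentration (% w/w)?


Formula: Conc = salt / (water + salt) * 100
Substituting: Conc = 4.2900 / (160.7590 + 4.2900) * 100
Result: 2.5992 %


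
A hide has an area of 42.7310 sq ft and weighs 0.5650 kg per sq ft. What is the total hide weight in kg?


Formula: Weight = area * weight_per_sqft
Substituting: Weight = 42.7310 * 0.5650
Result: 24.1430 kg


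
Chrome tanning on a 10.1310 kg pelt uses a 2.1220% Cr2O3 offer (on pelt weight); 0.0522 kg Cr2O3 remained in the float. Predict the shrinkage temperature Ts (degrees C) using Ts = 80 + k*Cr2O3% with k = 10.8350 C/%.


Offered = pelt * offer_pct / 100 = 10.1310 * 2.1220 / 100 = 0.2150 kg
Uptake = offered - residual = 0.2150 - 0.0522 = 0.1628 kg
Cr2O3% on pelt = uptake / pelt * 100 = 0.1628 / 10.1310 * 100 = 1.6067 %
Ts = 80 + k * Cr2O3% = 80 + 10.8350 * 1.6067 = 97.4091 C


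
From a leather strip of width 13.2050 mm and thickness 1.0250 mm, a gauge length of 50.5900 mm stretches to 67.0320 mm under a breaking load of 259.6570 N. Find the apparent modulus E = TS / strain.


TS = F / (w * t) = 259.6570 / (13.2050 * 1.0250) = 19.1839 N/mm^2
strain = (Lf - L0) / L0 = (67.0320 - 50.5900) / 50.5900 = 0.3250
E = TS / strain = 19.1839 / 0.3250 = 59.0266 N/mm^2


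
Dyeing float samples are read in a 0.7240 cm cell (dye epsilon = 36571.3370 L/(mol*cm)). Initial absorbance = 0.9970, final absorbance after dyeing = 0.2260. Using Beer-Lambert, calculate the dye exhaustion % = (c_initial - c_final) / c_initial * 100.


c_initial = A_i / (epsilon * l) = 0.9970 / (36571.3370 * 0.7240) = 3.7654e-05 mol/L
c_final = A_f / (epsilon * l) = 0.2260 / (36571.3370 * 0.7240) = 8.5355e-06 mol/L
Exhaustion = (c_initial - c_final) / c_initial * 100 = (3.7654e-05 - 8.5355e-06) / 3.7654e-05 * 100 = 77.3320 %


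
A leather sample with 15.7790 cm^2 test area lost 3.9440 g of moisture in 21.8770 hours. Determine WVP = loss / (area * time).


Formula: WVP = loss / (area * time)
Substituting: WVP = 3.9440 / (15.7790 * 21.8770)
Result: 0.0114254 g/(cm^2*hr)


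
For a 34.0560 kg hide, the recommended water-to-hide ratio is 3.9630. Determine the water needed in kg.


Formula: Water = hide_weight * ratio
Substituting: Water = 34.0560 * 3.9630
Result: 134.9639 kg


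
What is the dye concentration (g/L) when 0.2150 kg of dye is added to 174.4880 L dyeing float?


Formula: Conc = dye_mass(kg) / volume(L) * 1000
Substituting: Conc = 0.2150 / 174.4880 * 1000
Result: 1.2322 g/L


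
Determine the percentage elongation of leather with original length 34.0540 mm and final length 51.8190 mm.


Formula: Elongation = (Lf - L0) / L0 * 100
Substituting: Elongation = (51.8190 - 34.0540) / 34.0540 * 100
Result: 52.1671 %


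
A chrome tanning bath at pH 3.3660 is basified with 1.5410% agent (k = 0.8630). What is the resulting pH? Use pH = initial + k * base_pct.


Formula: pH_final = pH_initial + k * base_pct
Substituting: pH_final = 3.3660 + 0.8630 * 1.5410
Result: 4.6959


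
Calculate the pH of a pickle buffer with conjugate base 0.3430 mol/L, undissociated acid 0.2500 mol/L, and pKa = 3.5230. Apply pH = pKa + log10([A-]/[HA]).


ratio = [A-] / [HA] = 0.3430 / 0.2500 = 1.3720
log10(ratio) = 0.1374
pH = pKa + log10(ratio) = 3.5230 + 0.1374 = 3.6604


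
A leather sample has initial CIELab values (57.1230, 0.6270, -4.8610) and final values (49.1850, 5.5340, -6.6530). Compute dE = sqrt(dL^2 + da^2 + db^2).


dL = -7.9380, da = 4.9070, db = -1.7920
dE = sqrt((-7.9380)^2 + 4.9070^2 + (-1.7920)^2) = 9.5027


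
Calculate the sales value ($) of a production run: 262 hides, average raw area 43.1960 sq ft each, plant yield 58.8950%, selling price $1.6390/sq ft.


Raw_total = N * avg_area = 262 * 43.1960 = 11317.3520 sq ft
Finished = Raw_total * yield / 100 = 11317.3520 * 58.8950 / 100 = 6665.3545 sq ft
Value = Finished * price = 6665.3545 * 1.6390 = 10924.5160 $


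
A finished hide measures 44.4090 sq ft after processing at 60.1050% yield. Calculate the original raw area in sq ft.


Formula: raw = finished * 100 / yield
Substituting: raw = 44.4090 * 100 / 60.1050
Result: 73.8857 sq ft


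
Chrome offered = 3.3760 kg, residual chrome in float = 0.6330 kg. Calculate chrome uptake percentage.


Formula: Uptake = (offered - residual) / offered * 100
Substituting: Uptake = (3.3760 - 0.6330) / 3.3760 * 100
Result: 81.2500 %


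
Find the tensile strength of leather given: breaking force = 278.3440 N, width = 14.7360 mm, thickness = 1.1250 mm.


Formula: TS = force / (width * thickness)
Substituting: TS = 278.3440 / (14.7360 * 1.1250)
Result: 16.7900 N/mm^2


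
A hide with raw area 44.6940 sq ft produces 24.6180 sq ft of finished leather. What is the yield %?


Formula: Yield = finished / raw * 100
Substituting: Yield = 24.6180 / 44.6940 * 100
Result: 55.0812 %


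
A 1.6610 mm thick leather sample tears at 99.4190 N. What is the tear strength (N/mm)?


Formula: Tear strength = force / thickness
Substituting: Tear strength = 99.4190 / 1.6610
Result: 59.8549 N/mm


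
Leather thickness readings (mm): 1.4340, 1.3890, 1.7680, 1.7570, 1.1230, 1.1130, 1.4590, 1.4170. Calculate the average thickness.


Formula: Average = sum / n
Substituting: Average = 11.4600 / 8
Result: 1.4325 mm
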